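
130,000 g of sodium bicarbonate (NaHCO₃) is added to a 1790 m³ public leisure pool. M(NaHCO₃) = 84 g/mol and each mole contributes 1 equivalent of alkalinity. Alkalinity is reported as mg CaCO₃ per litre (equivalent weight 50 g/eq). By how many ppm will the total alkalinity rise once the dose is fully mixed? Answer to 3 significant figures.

43.2 ppm

Volume: 1790 m³ = 1,790,000 L.
Moles of NaHCO₃: 130,000 g ÷ 84 g/mol = 1548 mol → 1548 eq of alkalinity.
As CaCO₃: 1548 eq × 50 g/eq = 77,380 g.
Rise: 77,380 g / 1,790,000 L × 1000 = 43.23 mg/L.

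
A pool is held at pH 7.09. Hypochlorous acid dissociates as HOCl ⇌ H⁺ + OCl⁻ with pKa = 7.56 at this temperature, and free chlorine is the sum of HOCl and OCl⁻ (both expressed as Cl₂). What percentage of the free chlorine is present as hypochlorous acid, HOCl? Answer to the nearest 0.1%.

[OCl⁻]/[HOCl] = 10^(pH − pKa) = 10^(7.09 − 7.56) = 10^-0.47 = 0.3388.
Fraction as HOCl = 1 / (1 + 0.3388) = 0.7469.

74.7%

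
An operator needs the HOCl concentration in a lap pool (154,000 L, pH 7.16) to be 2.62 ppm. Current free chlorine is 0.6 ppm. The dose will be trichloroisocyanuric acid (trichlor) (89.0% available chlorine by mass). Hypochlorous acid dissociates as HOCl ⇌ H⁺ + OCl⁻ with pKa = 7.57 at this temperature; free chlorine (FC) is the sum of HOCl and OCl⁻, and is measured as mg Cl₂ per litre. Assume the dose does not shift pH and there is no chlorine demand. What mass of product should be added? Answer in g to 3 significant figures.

[OCl⁻]/[HOCl] = 10^(pH − pKa) = 10^(7.16 − 7.57) = 0.389; fraction as HOCl = 1/(1 + 0.389) = 0.7199.
Free chlorine required for 2.62 ppm HOCl: 2.62 / 0.7199 = 3.639 ppm.
FC to add: 3.639 − 0.6 = 3.039 mg/L as Cl₂.
Cl₂ equivalent: 3.039 mg/L × 154,000 L = 468.1 g.
Product at 89.0% available Cl: 468.1 / 0.89 = 525.9 g.

526 g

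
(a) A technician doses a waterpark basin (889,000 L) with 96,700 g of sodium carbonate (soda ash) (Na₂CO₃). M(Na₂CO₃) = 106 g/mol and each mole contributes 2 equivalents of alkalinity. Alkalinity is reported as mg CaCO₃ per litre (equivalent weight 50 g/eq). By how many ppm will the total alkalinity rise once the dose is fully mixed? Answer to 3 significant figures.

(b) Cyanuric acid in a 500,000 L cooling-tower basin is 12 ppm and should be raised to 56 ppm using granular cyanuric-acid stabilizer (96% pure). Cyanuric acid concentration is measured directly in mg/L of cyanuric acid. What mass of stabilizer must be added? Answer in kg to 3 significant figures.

(a) Moles of Na₂CO₃: 96,700 g ÷ 106 g/mol = 912.3 mol → 1825 eq of alkalinity.
(a) As CaCO₃: 1825 eq × 50 g/eq = 91,230 g.
(a) Rise: 91,230 g / 889,000 L × 1000 = 102.6 mg/L.

(b) CYA to add: (56 − 12) = 44 mg/L × 500,000 L = 22,000 g cyanuric acid.
(b) At 96% purity: 22,000 / 0.96 = 22,920 g product.

(a) 103 ppm; (b) 22.9 kg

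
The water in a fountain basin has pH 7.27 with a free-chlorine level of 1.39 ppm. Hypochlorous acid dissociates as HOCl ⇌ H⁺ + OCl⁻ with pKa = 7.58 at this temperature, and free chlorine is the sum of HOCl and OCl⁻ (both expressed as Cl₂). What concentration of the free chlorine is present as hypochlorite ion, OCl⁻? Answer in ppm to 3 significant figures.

[OCl⁻]/[HOCl] = 10^(pH − pKa) = 10^(7.27 − 7.58) = 10^-0.31 = 0.4898.
Fraction as HOCl = 1 / (1 + 0.4898) = 0.6712.
OCl⁻ = (1 − 0.6712) × 1.39 ppm = 0.457 ppm.

0.457 ppm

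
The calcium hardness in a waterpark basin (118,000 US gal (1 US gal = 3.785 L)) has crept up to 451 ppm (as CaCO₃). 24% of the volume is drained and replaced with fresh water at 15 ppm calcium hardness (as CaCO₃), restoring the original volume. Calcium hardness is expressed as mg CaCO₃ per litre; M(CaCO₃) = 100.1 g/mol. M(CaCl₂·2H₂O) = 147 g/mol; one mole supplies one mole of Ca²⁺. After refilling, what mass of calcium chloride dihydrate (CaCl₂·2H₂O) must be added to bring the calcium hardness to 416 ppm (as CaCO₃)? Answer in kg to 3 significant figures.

45.7 kg

Volume: 118,000 US gal × 3.785 L/gal = 446,630 L.
After draining 24% and refilling: 451 × 0.76 + 15 × 0.24 = 346.36 ppm.
Deficit to target: 416 − 346.36 = 69.64 mg/L.
As CaCO₃: 69.64 mg/L × 446,630 L = 31,100 g; ÷ 100.1 = 310.7 mol Ca²⁺.
Mass: 310.7 × 147 = 45,680 g.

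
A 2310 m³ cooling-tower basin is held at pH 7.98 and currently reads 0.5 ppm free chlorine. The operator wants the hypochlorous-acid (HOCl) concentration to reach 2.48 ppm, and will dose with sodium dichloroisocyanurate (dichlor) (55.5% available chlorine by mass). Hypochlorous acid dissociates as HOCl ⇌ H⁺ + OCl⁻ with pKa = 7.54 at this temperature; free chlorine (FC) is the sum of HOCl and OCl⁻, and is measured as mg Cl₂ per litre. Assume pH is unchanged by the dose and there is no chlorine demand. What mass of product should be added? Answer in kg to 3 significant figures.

36.7 kg

Volume: 2310 m³ = 2,310,000 L.
[OCl⁻]/[HOCl] = 10^(pH − pKa) = 10^(7.98 − 7.54) = 2.754; fraction as HOCl = 1/(1 + 2.754) = 0.2664.
Free chlorine required for 2.48 ppm HOCl: 2.48 / 0.2664 = 9.31 ppm.
FC to add: 9.31 − 0.5 = 8.81 mg/L as Cl₂.
Cl₂ equivalent: 8.81 mg/L × 2,310,000 L = 20,350 g.
Product at 55.5% available Cl: 20,350 / 0.555 = 36,670 g.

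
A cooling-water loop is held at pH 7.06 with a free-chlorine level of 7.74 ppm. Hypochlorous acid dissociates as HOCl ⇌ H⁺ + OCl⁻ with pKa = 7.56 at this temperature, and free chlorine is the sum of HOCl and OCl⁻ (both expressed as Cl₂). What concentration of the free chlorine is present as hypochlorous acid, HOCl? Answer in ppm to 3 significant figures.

5.88 ppm

[OCl⁻]/[HOCl] = 10^(pH − pKa) = 10^(7.06 − 7.56) = 10^-0.50 = 0.3162.
Fraction as HOCl = 1 / (1 + 0.3162) = 0.7597.
HOCl = 0.7597 × 7.74 ppm = 5.88 ppm.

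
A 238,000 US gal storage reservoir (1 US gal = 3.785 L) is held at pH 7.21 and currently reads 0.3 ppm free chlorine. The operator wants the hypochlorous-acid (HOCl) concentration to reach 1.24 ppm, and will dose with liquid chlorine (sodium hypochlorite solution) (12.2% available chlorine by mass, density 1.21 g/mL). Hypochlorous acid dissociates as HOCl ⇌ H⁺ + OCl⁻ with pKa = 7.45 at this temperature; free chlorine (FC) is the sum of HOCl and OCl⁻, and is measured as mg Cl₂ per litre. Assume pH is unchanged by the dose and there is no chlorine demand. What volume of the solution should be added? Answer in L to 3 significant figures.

Volume: 238,000 US gal × 3.785 L/gal = 900,830 L.
[OCl⁻]/[HOCl] = 10^(pH − pKa) = 10^(7.21 − 7.45) = 0.5754; fraction as HOCl = 1/(1 + 0.5754) = 0.6347.
Free chlorine required for 1.24 ppm HOCl: 1.24 / 0.6347 = 1.954 ppm.
FC to add: 1.954 − 0.3 = 1.654 mg/L as Cl₂.
Cl₂ equivalent: 1.654 mg/L × 900,830 L = 1490 g.
Product at 12.2% available Cl: 1490 / 0.122 = 12,210 g.
Volume: 12,210 g ÷ 1.21 g/mL = 10,090 mL.

10.1 L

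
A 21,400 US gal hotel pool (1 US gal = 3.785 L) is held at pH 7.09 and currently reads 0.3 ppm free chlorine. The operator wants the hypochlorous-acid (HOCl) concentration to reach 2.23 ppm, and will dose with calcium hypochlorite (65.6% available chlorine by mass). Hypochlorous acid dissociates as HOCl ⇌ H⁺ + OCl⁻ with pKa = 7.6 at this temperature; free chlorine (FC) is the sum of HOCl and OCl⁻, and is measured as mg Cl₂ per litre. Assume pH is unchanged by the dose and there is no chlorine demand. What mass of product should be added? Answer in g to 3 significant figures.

323 g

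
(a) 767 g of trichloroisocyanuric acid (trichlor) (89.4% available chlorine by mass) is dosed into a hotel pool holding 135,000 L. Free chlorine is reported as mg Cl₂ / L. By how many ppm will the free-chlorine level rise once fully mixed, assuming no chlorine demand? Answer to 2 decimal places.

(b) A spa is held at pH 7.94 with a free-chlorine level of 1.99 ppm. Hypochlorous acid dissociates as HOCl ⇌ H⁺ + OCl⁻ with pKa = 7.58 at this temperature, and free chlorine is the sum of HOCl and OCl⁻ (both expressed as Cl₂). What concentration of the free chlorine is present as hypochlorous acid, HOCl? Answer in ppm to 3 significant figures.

(a) Available chlorine delivered: 767 g × 0.894 = 685.7 g as Cl₂.
(a) Concentration rise: 685.7 g / 135,000 L = 5.079 mg/L = 5.08 ppm.

(b) [OCl⁻]/[HOCl] = 10^(pH − pKa) = 10^(7.94 − 7.58) = 10^0.36 = 2.291.
(b) Fraction as HOCl = 1 / (1 + 2.291) = 0.3039.
(b) HOCl = 0.3039 × 1.99 ppm = 0.6047 ppm.

(a) 5.08 ppm; (b) 0.605 ppm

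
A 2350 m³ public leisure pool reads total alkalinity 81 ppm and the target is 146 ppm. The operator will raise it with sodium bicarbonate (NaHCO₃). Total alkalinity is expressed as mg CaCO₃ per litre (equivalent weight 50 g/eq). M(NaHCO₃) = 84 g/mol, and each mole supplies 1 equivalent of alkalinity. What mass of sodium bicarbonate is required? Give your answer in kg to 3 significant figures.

257 kg

Volume: 2350 m³ = 2,350,000 L.
Alkalinity to add: (146 − 81) = 65 mg/L as CaCO₃ × 2,350,000 L = 152,800 g as CaCO₃.
Equivalents: 152,800 g ÷ 50 g/eq = 3055 eq.
NaHCO₃ supplies 1 eq per mole → 3055 mol.
Mass: 3055 mol × 84 g/mol = 256,600 g.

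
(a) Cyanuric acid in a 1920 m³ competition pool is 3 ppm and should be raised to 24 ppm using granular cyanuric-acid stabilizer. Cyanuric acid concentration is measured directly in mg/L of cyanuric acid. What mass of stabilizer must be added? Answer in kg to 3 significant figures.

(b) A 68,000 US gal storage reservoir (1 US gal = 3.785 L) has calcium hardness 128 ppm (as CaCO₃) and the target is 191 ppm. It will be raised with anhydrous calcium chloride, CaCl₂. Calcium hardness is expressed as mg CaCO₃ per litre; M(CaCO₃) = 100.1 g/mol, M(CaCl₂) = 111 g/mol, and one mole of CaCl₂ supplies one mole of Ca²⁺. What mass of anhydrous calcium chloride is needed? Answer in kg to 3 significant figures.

(a) Volume: 1920 m³ = 1,920,000 L.
(a) CYA to add: (24 − 3) = 21 mg/L × 1,920,000 L = 40,320 g cyanuric acid.

(b) Volume: 68,000 US gal × 3.785 L/gal = 257,380 L.
(b) Hardness to add: (191 − 128) = 63 mg/L as CaCO₃ × 257,380 L = 16,210 g as CaCO₃.
(b) Moles of Ca²⁺ (1 mol Ca²⁺ ≡ 1 mol CaCO₃): 16,210 / 100.1 g/mol = 162 mol.
(b) Mass of CaCl₂: 162 × 111 = 17,980 g.

(a) 40.3 kg; (b) 18.0 kg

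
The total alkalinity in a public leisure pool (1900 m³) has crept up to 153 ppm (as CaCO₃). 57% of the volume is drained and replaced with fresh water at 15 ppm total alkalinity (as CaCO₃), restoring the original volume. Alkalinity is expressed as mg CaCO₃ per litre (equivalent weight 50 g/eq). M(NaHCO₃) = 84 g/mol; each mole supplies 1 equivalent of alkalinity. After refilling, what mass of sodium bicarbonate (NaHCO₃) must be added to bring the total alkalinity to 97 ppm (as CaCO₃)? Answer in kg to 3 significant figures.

72.3 kg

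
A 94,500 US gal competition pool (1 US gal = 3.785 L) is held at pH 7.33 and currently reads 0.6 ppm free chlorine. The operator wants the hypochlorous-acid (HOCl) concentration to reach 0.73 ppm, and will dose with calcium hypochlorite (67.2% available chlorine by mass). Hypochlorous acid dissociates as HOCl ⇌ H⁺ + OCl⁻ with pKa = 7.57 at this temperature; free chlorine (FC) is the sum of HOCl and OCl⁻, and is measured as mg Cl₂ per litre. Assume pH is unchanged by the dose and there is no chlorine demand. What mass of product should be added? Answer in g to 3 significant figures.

Volume: 94,500 US gal × 3.785 L/gal = 357,682 L.
[OCl⁻]/[HOCl] = 10^(pH − pKa) = 10^(7.33 − 7.57) = 0.5754; fraction as HOCl = 1/(1 + 0.5754) = 0.6347.
Free chlorine required for 0.73 ppm HOCl: 0.73 / 0.6347 = 1.15 ppm.
FC to add: 1.15 − 0.6 = 0.5501 mg/L as Cl₂.
Cl₂ equivalent: 0.5501 mg/L × 357,682 L = 196.8 g.
Product at 67.2% available Cl: 196.8 / 0.672 = 292.8 g.

293 g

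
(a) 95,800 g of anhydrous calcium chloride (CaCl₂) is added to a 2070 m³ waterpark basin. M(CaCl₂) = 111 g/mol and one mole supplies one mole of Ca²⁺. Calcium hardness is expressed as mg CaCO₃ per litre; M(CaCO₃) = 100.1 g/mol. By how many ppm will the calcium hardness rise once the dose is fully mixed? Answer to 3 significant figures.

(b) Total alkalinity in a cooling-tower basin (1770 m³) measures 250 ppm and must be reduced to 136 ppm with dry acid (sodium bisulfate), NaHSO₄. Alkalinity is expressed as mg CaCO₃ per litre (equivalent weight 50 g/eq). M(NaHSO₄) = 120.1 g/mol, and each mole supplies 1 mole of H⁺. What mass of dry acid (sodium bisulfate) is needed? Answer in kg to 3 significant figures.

(a) Volume: 2070 m³ = 2,070,000 L.
(a) Moles of Ca²⁺: 95,800 g ÷ 111 g/mol = 863.1 mol.
(a) As CaCO₃: 863.1 mol × 100.1 g/mol = 86,390 g.
(a) Rise: 86,390 g / 2,070,000 L × 1000 = 41.74 mg/L.

(b) Volume: 1770 m³ = 1,770,000 L.
(b) Alkalinity to neutralize: (250 − 136) = 114 mg/L as CaCO₃ × 1,770,000 L = 201,800 g as CaCO₃.
(b) Equivalents of H⁺ required: 201,800 ÷ 50 g/eq = 4036 eq = 4036 mol NaHSO₄.
(b) Mass of NaHSO₄: 4036 × 120.1 = 484,700 g.

(a) 41.7 ppm; (b) 485 kg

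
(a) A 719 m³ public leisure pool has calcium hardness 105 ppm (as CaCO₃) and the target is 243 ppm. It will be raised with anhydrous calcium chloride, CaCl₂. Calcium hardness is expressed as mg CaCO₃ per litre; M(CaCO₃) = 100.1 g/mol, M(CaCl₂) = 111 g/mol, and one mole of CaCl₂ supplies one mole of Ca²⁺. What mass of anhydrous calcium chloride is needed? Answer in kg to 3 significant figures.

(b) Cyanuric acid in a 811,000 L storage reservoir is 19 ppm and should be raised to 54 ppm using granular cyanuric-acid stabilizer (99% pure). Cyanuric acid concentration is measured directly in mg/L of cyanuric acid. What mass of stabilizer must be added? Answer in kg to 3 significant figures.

(a) Volume: 719 m³ = 719,000 L.
(a) Hardness to add: (243 − 105) = 138 mg/L as CaCO₃ × 719,000 L = 99,220 g as CaCO₃.
(a) Moles of Ca²⁺ (1 mol Ca²⁺ ≡ 1 mol CaCO₃): 99,220 / 100.1 g/mol = 991.2 mol.
(a) Mass of CaCl₂: 991.2 × 111 = 110,000 g.

(b) CYA to add: (54 − 19) = 35 mg/L × 811,000 L = 28,380 g cyanuric acid.
(b) At 99% purity: 28,380 / 0.99 = 28,670 g product.

(a) 110 kg; (b) 28.7 kg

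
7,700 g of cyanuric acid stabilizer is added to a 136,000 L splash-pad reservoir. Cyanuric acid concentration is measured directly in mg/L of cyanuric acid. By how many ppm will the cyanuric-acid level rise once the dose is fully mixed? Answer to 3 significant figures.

Rise: 7,700 g / 136,000 L × 1000 = 56.62 mg/L.

56.6 ppm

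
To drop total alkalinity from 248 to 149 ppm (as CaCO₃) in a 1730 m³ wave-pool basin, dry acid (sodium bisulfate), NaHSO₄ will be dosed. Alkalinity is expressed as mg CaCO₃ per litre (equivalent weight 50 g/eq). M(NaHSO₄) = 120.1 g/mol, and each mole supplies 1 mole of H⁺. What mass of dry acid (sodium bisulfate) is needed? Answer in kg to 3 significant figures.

Volume: 1730 m³ = 1,730,000 L.
Alkalinity to neutralize: (248 − 149) = 99 mg/L as CaCO₃ × 1,730,000 L = 171,300 g as CaCO₃.
Equivalents of H⁺ required: 171,300 ÷ 50 g/eq = 3425 eq = 3425 mol NaHSO₄.
Mass of NaHSO₄: 3425 × 120.1 = 411,400 g.

411 kg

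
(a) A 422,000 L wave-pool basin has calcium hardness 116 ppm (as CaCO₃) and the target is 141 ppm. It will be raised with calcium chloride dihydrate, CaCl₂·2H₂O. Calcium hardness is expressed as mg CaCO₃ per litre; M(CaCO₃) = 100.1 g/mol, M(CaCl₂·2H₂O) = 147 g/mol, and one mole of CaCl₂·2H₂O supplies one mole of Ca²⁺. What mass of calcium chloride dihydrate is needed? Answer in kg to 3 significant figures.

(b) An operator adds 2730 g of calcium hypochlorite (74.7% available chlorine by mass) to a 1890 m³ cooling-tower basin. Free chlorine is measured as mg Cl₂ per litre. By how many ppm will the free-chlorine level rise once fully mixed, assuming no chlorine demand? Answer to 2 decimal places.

(a) 15.5 kg; (b) 1.08 ppm

(a) Hardness to add: (141 − 116) = 25 mg/L as CaCO₃ × 422,000 L = 10,550 g as CaCO₃.
(a) Moles of Ca²⁺ (1 mol Ca²⁺ ≡ 1 mol CaCO₃): 10,550 / 100.1 g/mol = 105.4 mol.
(a) Mass of CaCl₂·2H₂O: 105.4 × 147 = 15,490 g.

(b) Volume: 1890 m³ = 1,890,000 L.
(b) Available chlorine delivered: 2730 g × 0.747 = 2039 g as Cl₂.
(b) Concentration rise: 2039 g / 1,890,000 L = 1.079 mg/L = 1.08 ppm.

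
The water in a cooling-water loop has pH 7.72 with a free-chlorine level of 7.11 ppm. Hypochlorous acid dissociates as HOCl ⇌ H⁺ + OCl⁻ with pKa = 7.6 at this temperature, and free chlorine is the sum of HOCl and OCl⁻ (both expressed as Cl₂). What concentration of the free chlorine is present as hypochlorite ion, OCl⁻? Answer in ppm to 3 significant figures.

4.04 ppm

[OCl⁻]/[HOCl] = 10^(pH − pKa) = 10^(7.72 − 7.6) = 10^0.12 = 1.318.
Fraction as HOCl = 1 / (1 + 1.318) = 0.4314.
OCl⁻ = (1 − 0.4314) × 7.11 ppm = 4.043 ppm.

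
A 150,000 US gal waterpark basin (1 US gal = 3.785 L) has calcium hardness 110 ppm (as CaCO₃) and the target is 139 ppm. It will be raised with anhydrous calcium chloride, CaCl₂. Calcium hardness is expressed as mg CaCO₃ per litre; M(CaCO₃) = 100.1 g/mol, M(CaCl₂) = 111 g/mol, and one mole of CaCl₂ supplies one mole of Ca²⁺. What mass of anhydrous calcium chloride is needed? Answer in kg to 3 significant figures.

18.3 kg

Volume: 150,000 US gal × 3.785 L/gal = 567,750 L.
Hardness to add: (139 − 110) = 29 mg/L as CaCO₃ × 567,750 L = 16,460 g as CaCO₃.
Moles of Ca²⁺ (1 mol Ca²⁺ ≡ 1 mol CaCO₃): 16,460 / 100.1 g/mol = 164.5 mol.
Mass of CaCl₂: 164.5 × 111 = 18,260 g.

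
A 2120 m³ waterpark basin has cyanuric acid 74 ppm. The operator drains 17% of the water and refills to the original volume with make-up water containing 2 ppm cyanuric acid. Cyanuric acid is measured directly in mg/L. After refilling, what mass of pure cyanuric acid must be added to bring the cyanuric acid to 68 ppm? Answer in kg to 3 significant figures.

Volume: 2120 m³ = 2,120,000 L.
After draining 17% and refilling: 74 × 0.83 + 2 × 0.17 = 61.76 ppm.
Deficit to target: 68 − 61.76 = 6.24 mg/L.
Mass: 6.24 mg/L × 2,120,000 L = 13,230 g cyanuric acid.

13.2 kg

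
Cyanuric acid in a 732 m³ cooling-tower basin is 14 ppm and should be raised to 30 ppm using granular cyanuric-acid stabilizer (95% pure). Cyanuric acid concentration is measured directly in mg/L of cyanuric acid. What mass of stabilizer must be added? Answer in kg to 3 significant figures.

Volume: 732 m³ = 732,000 L.
CYA to add: (30 − 14) = 16 mg/L × 732,000 L = 11,710 g cyanuric acid.
At 95% purity: 11,710 / 0.95 = 12,330 g product.

12.3 kg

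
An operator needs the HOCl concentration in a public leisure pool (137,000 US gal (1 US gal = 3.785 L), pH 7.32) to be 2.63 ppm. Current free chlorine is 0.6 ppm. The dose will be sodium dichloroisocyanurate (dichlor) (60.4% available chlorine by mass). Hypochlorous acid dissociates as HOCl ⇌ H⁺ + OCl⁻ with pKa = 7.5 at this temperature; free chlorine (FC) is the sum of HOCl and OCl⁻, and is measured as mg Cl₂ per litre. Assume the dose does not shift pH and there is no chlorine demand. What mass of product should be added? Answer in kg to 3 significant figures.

Volume: 137,000 US gal × 3.785 L/gal = 518,545 L.
[OCl⁻]/[HOCl] = 10^(pH − pKa) = 10^(7.32 − 7.5) = 0.6607; fraction as HOCl = 1/(1 + 0.6607) = 0.6022.
Free chlorine required for 2.63 ppm HOCl: 2.63 / 0.6022 = 4.368 ppm.
FC to add: 4.368 − 0.6 = 3.768 mg/L as Cl₂.
Cl₂ equivalent: 3.768 mg/L × 518,545 L = 1954 g.
Product at 60.4% available Cl: 1954 / 0.604 = 3235 g.

3.23 kg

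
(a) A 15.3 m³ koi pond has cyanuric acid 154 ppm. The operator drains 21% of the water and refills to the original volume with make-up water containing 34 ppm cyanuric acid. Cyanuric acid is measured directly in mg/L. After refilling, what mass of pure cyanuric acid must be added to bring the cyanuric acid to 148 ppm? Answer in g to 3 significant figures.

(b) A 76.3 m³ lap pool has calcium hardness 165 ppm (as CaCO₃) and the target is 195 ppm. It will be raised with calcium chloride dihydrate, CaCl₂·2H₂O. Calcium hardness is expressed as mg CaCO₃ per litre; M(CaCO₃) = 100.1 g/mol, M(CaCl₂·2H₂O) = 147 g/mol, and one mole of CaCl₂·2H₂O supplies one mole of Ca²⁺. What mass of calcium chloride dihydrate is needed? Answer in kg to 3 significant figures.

(a) 294 g; (b) 3.36 kg

(a) Volume: 15.3 m³ = 15,300 L.
(a) After draining 21% and refilling: 154 × 0.79 + 34 × 0.21 = 128.8 ppm.
(a) Deficit to target: 148 − 128.8 = 19.2 mg/L.
(a) Mass: 19.2 mg/L × 15,300 L = 293.8 g cyanuric acid.

(b) Volume: 76.3 m³ = 76,300 L.
(b) Hardness to add: (195 − 165) = 30 mg/L as CaCO₃ × 76,300 L = 2289 g as CaCO₃.
(b) Moles of Ca²⁺ (1 mol Ca²⁺ ≡ 1 mol CaCO₃): 2289 / 100.1 g/mol = 22.87 mol.
(b) Mass of CaCl₂·2H₂O: 22.87 × 147 = 3361 g.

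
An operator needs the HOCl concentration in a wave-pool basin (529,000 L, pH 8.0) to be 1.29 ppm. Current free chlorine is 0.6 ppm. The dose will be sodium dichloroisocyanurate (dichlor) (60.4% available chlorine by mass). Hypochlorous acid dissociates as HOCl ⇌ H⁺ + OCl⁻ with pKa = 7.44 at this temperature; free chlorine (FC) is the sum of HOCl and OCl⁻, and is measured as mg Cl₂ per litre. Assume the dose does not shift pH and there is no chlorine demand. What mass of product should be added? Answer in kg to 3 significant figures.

[OCl⁻]/[HOCl] = 10^(pH − pKa) = 10^(8.0 − 7.44) = 3.631; fraction as HOCl = 1/(1 + 3.631) = 0.2159.
Free chlorine required for 1.29 ppm HOCl: 1.29 / 0.2159 = 5.974 ppm.
FC to add: 5.974 − 0.6 = 5.374 mg/L as Cl₂.
Cl₂ equivalent: 5.374 mg/L × 529,000 L = 2843 g.
Product at 60.4% available Cl: 2843 / 0.604 = 4706 g.

4.71 kg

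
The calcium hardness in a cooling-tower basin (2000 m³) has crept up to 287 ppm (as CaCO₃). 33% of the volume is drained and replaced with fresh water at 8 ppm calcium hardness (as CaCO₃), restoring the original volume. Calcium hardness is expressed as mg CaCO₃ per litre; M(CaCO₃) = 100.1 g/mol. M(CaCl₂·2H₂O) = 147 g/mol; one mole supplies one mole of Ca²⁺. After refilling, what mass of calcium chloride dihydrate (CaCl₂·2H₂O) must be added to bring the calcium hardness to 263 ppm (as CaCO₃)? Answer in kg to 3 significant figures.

Volume: 2000 m³ = 2,000,000 L.
After draining 33% and refilling: 287 × 0.67 + 8 × 0.33 = 194.93 ppm.
Deficit to target: 263 − 194.93 = 68.07 mg/L.
As CaCO₃: 68.07 mg/L × 2,000,000 L = 136,100 g; ÷ 100.1 = 1360 mol Ca²⁺.
Mass: 1360 × 147 = 199,900 g.

200 kg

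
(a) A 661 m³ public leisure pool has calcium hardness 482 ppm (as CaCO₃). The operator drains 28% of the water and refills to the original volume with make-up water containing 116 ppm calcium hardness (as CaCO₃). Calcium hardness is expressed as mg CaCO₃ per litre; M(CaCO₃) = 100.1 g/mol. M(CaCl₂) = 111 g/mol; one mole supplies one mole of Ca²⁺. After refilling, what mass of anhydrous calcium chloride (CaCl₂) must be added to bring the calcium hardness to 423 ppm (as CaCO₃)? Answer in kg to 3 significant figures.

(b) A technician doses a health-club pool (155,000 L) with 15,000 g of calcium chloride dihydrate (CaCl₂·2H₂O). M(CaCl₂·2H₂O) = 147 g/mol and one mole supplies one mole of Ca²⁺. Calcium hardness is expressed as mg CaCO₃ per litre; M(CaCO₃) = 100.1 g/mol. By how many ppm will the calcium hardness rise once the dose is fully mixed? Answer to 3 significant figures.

(a) Volume: 661 m³ = 661,000 L.
(a) After draining 28% and refilling: 482 × 0.72 + 116 × 0.28 = 379.52 ppm.
(a) Deficit to target: 423 − 379.52 = 43.48 mg/L.
(a) As CaCO₃: 43.48 mg/L × 661,000 L = 28,740 g; ÷ 100.1 = 287.1 mol Ca²⁺.
(a) Mass: 287.1 × 111 = 31,870 g.

(b) Moles of Ca²⁺: 15,000 g ÷ 147 g/mol = 102 mol.
(b) As CaCO₃: 102 mol × 100.1 g/mol = 10,210 g.
(b) Rise: 10,210 g / 155,000 L × 1000 = 65.9 mg/L.

(a) 31.9 kg; (b) 65.9 ppm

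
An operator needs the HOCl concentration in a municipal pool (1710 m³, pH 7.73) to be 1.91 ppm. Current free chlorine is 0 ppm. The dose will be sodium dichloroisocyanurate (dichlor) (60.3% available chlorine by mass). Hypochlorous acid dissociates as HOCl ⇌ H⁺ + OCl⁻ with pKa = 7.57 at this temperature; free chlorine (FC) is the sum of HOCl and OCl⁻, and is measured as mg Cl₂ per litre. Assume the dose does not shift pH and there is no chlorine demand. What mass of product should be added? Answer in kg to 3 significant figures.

Volume: 1710 m³ = 1,710,000 L.
[OCl⁻]/[HOCl] = 10^(pH − pKa) = 10^(7.73 − 7.57) = 1.445; fraction as HOCl = 1/(1 + 1.445) = 0.4089.
Free chlorine required for 1.91 ppm HOCl: 1.91 / 0.4089 = 4.671 ppm.
FC to add: 4.671 − 0 = 4.671 mg/L as Cl₂.
Cl₂ equivalent: 4.671 mg/L × 1,710,000 L = 7987 g.
Product at 60.3% available Cl: 7987 / 0.603 = 13,250 g.

13.2 kg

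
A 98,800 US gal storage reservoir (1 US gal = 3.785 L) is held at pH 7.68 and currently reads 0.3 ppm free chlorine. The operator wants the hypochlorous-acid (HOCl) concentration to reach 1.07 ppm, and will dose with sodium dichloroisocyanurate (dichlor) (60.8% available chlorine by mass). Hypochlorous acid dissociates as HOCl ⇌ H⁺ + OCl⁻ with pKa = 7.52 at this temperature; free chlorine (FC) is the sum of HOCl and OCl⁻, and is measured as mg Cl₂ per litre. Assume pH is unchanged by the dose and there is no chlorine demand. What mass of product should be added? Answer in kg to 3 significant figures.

1.42 kg

Volume: 98,800 US gal × 3.785 L/gal = 373,958 L.
[OCl⁻]/[HOCl] = 10^(pH − pKa) = 10^(7.68 − 7.52) = 1.445; fraction as HOCl = 1/(1 + 1.445) = 0.4089.
Free chlorine required for 1.07 ppm HOCl: 1.07 / 0.4089 = 2.617 ppm.
FC to add: 2.617 − 0.3 = 2.317 mg/L as Cl₂.
Cl₂ equivalent: 2.317 mg/L × 373,958 L = 866.3 g.
Product at 60.8% available Cl: 866.3 / 0.608 = 1425 g.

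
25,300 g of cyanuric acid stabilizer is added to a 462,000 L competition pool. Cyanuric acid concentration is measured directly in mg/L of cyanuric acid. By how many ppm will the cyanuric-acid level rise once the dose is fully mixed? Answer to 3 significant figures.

54.8 ppm

Rise: 25,300 g / 462,000 L × 1000 = 54.76 mg/L.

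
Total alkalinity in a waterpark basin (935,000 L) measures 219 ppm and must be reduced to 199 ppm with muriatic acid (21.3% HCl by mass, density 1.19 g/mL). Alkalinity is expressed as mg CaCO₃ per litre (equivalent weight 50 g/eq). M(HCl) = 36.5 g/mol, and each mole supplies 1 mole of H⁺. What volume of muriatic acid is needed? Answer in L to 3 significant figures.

53.9 L

Alkalinity to neutralize: (219 − 199) = 20 mg/L as CaCO₃ × 935,000 L = 18,700 g as CaCO₃.
Equivalents of H⁺ required: 18,700 ÷ 50 g/eq = 374 eq = 374 mol HCl.
Mass of HCl: 374 × 36.5 = 13,650 g.
Mass of 21.3% solution: 13,650 / 0.213 = 64,090 g.
Volume: 64,090 g ÷ 1.19 g/mL = 53,860 mL.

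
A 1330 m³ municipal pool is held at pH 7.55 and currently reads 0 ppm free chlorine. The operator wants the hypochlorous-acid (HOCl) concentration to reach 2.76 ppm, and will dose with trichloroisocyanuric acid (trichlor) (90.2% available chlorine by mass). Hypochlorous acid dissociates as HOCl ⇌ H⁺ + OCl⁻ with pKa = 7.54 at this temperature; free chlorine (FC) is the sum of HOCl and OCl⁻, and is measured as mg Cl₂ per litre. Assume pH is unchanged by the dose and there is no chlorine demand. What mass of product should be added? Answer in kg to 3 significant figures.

8.23 kg

Volume: 1330 m³ = 1,330,000 L.
[OCl⁻]/[HOCl] = 10^(pH − pKa) = 10^(7.55 − 7.54) = 1.023; fraction as HOCl = 1/(1 + 1.023) = 0.4942.
Free chlorine required for 2.76 ppm HOCl: 2.76 / 0.4942 = 5.584 ppm.
FC to add: 5.584 − 0 = 5.584 mg/L as Cl₂.
Cl₂ equivalent: 5.584 mg/L × 1,330,000 L = 7427 g.
Product at 90.2% available Cl: 7427 / 0.902 = 8234 g.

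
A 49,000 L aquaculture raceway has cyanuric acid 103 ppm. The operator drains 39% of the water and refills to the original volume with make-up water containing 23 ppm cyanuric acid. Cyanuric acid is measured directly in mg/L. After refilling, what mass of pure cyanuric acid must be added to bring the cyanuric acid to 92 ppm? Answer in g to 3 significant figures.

990 g

After draining 39% and refilling: 103 × 0.61 + 23 × 0.39 = 71.8 ppm.
Deficit to target: 92 − 71.8 = 20.2 mg/L.
Mass: 20.2 mg/L × 49,000 L = 989.8 g cyanuric acid.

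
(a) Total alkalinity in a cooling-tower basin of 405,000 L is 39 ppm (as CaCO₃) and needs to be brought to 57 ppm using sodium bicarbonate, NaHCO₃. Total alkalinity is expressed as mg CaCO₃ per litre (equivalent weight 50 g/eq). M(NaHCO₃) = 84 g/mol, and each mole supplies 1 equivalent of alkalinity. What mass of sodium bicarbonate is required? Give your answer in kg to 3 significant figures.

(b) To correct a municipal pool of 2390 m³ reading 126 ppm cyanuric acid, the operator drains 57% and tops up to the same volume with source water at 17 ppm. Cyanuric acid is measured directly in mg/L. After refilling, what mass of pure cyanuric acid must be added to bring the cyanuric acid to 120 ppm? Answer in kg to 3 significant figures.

(a) Alkalinity to add: (57 − 39) = 18 mg/L as CaCO₃ × 405,000 L = 7290 g as CaCO₃.
(a) Equivalents: 7290 g ÷ 50 g/eq = 145.8 eq.
(a) NaHCO₃ supplies 1 eq per mole → 145.8 mol.
(a) Mass: 145.8 mol × 84 g/mol = 12,250 g.

(b) Volume: 2390 m³ = 2,390,000 L.
(b) After draining 57% and refilling: 126 × 0.43 + 17 × 0.57 = 63.87 ppm.
(b) Deficit to target: 120 − 63.87 = 56.13 mg/L.
(b) Mass: 56.13 mg/L × 2,390,000 L = 134,200 g cyanuric acid.

(a) 12.2 kg; (b) 134 kg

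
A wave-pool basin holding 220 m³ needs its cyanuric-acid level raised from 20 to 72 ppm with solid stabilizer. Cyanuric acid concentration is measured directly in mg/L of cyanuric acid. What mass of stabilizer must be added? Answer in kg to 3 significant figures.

11.4 kg

Volume: 220 m³ = 220,000 L.
CYA to add: (72 − 20) = 52 mg/L × 220,000 L = 11,440 g cyanuric acid.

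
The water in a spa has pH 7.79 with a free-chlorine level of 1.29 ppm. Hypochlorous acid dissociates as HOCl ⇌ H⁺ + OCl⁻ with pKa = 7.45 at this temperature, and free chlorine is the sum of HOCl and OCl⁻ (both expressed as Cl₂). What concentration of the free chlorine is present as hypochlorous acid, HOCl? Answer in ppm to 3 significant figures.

0.405 ppm

[OCl⁻]/[HOCl] = 10^(pH − pKa) = 10^(7.79 − 7.45) = 10^0.34 = 2.188.
Fraction as HOCl = 1 / (1 + 2.188) = 0.3137.
HOCl = 0.3137 × 1.29 ppm = 0.4047 ppm.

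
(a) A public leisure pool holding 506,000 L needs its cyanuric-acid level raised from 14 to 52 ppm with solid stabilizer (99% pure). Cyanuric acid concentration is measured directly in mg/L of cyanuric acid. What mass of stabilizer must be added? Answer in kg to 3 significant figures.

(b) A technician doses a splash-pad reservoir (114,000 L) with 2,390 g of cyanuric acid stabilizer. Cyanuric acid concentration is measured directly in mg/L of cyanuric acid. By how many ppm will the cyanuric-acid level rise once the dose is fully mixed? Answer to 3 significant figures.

(a) CYA to add: (52 − 14) = 38 mg/L × 506,000 L = 19,230 g cyanuric acid.
(a) At 99% purity: 19,230 / 0.99 = 19,420 g product.

(b) Rise: 2,390 g / 114,000 L × 1000 = 20.96 mg/L.

(a) 19.4 kg; (b) 21.0 ppm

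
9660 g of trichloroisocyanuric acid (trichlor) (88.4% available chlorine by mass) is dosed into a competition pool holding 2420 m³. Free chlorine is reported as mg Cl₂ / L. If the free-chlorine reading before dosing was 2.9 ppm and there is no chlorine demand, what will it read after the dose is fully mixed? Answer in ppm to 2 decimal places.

6.43 ppm

Volume: 2420 m³ = 2,420,000 L.
Available chlorine delivered: 9660 g × 0.884 = 8539 g as Cl₂.
Concentration rise: 8539 g / 2,420,000 L = 3.529 mg/L = 3.53 ppm.
Final FC: 2.9 + 3.53 = 6.43 ppm.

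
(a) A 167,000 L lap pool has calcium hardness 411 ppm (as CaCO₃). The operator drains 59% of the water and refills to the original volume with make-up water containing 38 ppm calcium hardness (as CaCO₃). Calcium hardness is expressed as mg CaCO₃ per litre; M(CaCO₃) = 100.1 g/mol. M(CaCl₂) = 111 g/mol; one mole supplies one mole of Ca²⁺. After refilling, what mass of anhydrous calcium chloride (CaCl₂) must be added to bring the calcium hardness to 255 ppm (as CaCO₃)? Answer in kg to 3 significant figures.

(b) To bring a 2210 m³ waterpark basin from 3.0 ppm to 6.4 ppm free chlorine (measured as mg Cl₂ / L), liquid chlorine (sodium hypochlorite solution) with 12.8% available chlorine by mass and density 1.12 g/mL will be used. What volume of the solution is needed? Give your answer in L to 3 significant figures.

(a) After draining 59% and refilling: 411 × 0.41 + 38 × 0.59 = 190.93 ppm.
(a) Deficit to target: 255 − 190.93 = 64.07 mg/L.
(a) As CaCO₃: 64.07 mg/L × 167,000 L = 10,700 g; ÷ 100.1 = 106.9 mol Ca²⁺.
(a) Mass: 106.9 × 111 = 11,860 g.

(b) Volume: 2210 m³ = 2,210,000 L.
(b) Chlorine deficit: 6.4 − 3.0 = 3.4 ppm = 3.4 mg/L as Cl₂.
(b) Cl₂ equivalent needed: 3.4 mg/L × 2,210,000 L = 7,514,000 mg = 7514 g.
(b) Product at 12.8% available chlorine: 7514 / 0.128 = 58,700 g.
(b) Volume at density 1.12 g/mL: 58,700 g ÷ 1.12 g/mL = 52,410 mL.

(a) 11.9 kg; (b) 52.4 L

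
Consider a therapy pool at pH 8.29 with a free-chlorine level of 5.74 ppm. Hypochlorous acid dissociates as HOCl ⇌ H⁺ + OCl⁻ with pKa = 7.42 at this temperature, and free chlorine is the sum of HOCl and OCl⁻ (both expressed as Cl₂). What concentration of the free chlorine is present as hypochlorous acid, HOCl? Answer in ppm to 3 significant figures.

[OCl⁻]/[HOCl] = 10^(pH − pKa) = 10^(8.29 − 7.42) = 10^0.87 = 7.413.
Fraction as HOCl = 1 / (1 + 7.413) = 0.1189.
HOCl = 0.1189 × 5.74 ppm = 0.6823 ppm.

0.682 ppm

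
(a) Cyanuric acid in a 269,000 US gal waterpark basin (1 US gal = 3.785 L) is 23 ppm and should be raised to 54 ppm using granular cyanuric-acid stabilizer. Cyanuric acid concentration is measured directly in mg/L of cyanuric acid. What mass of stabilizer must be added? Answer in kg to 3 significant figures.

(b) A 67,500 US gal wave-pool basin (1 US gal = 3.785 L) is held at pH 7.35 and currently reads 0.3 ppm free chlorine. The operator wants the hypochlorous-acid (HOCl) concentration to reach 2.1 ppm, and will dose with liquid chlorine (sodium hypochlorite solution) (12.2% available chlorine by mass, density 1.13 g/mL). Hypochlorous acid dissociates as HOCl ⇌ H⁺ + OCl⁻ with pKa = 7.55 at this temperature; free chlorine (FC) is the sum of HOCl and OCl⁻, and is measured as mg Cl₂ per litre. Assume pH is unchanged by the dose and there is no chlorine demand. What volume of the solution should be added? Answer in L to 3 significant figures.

(a) Volume: 269,000 US gal × 3.785 L/gal = 1,018,165 L.
(a) CYA to add: (54 − 23) = 31 mg/L × 1,018,165 L = 31,560 g cyanuric acid.

(b) Volume: 67,500 US gal × 3.785 L/gal = 255,488 L.
(b) [OCl⁻]/[HOCl] = 10^(pH − pKa) = 10^(7.35 − 7.55) = 0.631; fraction as HOCl = 1/(1 + 0.631) = 0.6131.
(b) Free chlorine required for 2.1 ppm HOCl: 2.1 / 0.6131 = 3.425 ppm.
(b) FC to add: 3.425 − 0.3 = 3.125 mg/L as Cl₂.
(b) Cl₂ equivalent: 3.125 mg/L × 255,488 L = 798.4 g.
(b) Product at 12.2% available Cl: 798.4 / 0.122 = 6544 g.
(b) Volume: 6544 g ÷ 1.13 g/mL = 5791 mL.

(a) 31.6 kg; (b) 5.79 L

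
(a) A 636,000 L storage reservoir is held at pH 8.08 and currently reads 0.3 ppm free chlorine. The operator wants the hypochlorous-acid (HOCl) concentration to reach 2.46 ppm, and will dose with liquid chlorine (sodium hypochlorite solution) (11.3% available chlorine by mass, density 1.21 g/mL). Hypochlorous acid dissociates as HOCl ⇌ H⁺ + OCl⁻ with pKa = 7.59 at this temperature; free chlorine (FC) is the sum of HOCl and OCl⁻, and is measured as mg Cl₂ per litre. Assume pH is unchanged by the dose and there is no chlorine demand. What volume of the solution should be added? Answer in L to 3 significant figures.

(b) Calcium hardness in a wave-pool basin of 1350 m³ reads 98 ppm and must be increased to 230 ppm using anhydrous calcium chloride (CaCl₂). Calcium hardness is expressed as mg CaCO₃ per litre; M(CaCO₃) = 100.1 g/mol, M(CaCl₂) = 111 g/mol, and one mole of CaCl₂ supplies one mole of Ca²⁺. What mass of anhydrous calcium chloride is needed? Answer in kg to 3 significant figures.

(a) [OCl⁻]/[HOCl] = 10^(pH − pKa) = 10^(8.08 − 7.59) = 3.09; fraction as HOCl = 1/(1 + 3.09) = 0.2445.
(a) Free chlorine required for 2.46 ppm HOCl: 2.46 / 0.2445 = 10.06 ppm.
(a) FC to add: 10.06 − 0.3 = 9.762 mg/L as Cl₂.
(a) Cl₂ equivalent: 9.762 mg/L × 636,000 L = 6209 g.
(a) Product at 11.3% available Cl: 6209 / 0.113 = 54,940 g.
(a) Volume: 54,940 g ÷ 1.21 g/mL = 45,410 mL.

(b) Volume: 1350 m³ = 1,350,000 L.
(b) Hardness to add: (230 − 98) = 132 mg/L as CaCO₃ × 1,350,000 L = 178,200 g as CaCO₃.
(b) Moles of Ca²⁺ (1 mol Ca²⁺ ≡ 1 mol CaCO₃): 178,200 / 100.1 g/mol = 1780 mol.
(b) Mass of CaCl₂: 1780 × 111 = 197,600 g.

(a) 45.4 L; (b) 198 kg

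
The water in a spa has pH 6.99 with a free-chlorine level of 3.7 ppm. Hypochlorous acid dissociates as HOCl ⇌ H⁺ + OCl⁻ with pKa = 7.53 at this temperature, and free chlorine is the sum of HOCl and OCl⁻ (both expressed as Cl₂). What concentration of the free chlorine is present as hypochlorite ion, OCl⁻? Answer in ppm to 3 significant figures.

0.828 ppm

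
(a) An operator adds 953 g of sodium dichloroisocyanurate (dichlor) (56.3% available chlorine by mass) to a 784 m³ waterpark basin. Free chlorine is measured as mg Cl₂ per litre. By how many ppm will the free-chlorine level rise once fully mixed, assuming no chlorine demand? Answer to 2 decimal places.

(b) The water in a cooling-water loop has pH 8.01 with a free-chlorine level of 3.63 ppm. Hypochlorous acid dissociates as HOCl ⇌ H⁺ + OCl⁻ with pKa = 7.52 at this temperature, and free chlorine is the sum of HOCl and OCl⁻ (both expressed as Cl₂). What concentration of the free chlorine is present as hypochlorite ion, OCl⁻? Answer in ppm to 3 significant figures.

(a) 0.68 ppm; (b) 2.74 ppm

(a) Volume: 784 m³ = 784,000 L.
(a) Available chlorine delivered: 953 g × 0.563 = 536.5 g as Cl₂.
(a) Concentration rise: 536.5 g / 784,000 L = 0.6844 mg/L = 0.68 ppm.

(b) [OCl⁻]/[HOCl] = 10^(pH − pKa) = 10^(8.01 − 7.52) = 10^0.49 = 3.09.
(b) Fraction as HOCl = 1 / (1 + 3.09) = 0.2445.
(b) OCl⁻ = (1 − 0.2445) × 3.63 ppm = 2.743 ppm.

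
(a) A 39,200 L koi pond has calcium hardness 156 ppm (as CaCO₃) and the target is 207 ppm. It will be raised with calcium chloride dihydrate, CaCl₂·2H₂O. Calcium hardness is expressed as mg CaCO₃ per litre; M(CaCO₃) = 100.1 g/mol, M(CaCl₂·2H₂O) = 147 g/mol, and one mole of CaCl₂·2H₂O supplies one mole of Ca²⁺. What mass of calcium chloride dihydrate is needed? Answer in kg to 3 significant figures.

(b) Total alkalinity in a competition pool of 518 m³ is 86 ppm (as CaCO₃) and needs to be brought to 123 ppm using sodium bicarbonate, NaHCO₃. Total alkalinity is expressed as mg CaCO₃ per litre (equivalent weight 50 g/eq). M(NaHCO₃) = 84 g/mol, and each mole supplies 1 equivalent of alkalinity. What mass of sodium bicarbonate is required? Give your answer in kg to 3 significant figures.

(a) Hardness to add: (207 − 156) = 51 mg/L as CaCO₃ × 39,200 L = 1999 g as CaCO₃.
(a) Moles of Ca²⁺ (1 mol Ca²⁺ ≡ 1 mol CaCO₃): 1999 / 100.1 g/mol = 19.97 mol.
(a) Mass of CaCl₂·2H₂O: 19.97 × 147 = 2936 g.

(b) Volume: 518 m³ = 518,000 L.
(b) Alkalinity to add: (123 − 86) = 37 mg/L as CaCO₃ × 518,000 L = 19,170 g as CaCO₃.
(b) Equivalents: 19,170 g ÷ 50 g/eq = 383.3 eq.
(b) NaHCO₃ supplies 1 eq per mole → 383.3 mol.
(b) Mass: 383.3 mol × 84 g/mol = 32,200 g.

(a) 2.94 kg; (b) 32.2 kg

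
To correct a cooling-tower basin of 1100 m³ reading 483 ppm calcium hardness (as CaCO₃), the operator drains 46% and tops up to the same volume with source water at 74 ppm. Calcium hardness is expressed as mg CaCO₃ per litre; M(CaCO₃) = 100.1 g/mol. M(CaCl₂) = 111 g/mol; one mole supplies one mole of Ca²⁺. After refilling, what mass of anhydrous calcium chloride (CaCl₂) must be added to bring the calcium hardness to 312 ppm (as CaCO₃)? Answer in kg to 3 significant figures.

20.9 kg

Volume: 1100 m³ = 1,100,000 L.
After draining 46% and refilling: 483 × 0.54 + 74 × 0.46 = 294.86 ppm.
Deficit to target: 312 − 294.86 = 17.14 mg/L.
As CaCO₃: 17.14 mg/L × 1,100,000 L = 18,850 g; ÷ 100.1 = 188.4 mol Ca²⁺.
Mass: 188.4 × 111 = 20,910 g.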